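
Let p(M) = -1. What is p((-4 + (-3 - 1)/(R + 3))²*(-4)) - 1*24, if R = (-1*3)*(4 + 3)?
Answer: -25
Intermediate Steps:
R = -21 (R = -3*7 = -21)
p((-4 + (-3 - 1)/(R + 3))²*(-4)) - 1*24 = -1 - 1*24 = -1 - 24 = -25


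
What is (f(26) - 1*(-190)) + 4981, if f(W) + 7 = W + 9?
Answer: 5199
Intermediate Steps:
f(W) = 2 + W (f(W) = -7 + (W + 9) = -7 + (9 + W) = 2 + W)
(f(26) - 1*(-190)) + 4981 = ((2 + 26) - 1*(-190)) + 4981 = (28 + 190) + 4981 = 218 + 4981 = 5199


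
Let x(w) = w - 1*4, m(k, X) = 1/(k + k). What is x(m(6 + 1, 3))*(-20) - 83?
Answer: -31/7 ≈ -4.4286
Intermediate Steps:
m(k, X) = 1/(2*k)
x(w) = -4 + w (x(w) = w - 4 = -4 + w)
x(m(6 + 1, 3))*(-20) - 83 = (-4 + 1/(2*(6 + 1)))*(-20) - 83 = (-4 + (½)/7)*(-20) - 83 = (-4 + (½)*(⅐))*(-20) - 83 = (-4 + 1/14)*(-20) - 83 = -55/14*(-20) - 83 = 550/7 - 83 = -31/7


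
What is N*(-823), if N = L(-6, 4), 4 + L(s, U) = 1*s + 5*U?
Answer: -8230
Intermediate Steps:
L(s, U) = -4 + s + 5*U (L(s, U) = -4 + (1*s + 5*U) = -4 + (s + 5*U) = -4 + s + 5*U)
N = 10 (N = -4 - 6 + 5*4 = -4 - 6 + 20 = 10)
N*(-823) = 10*(-823) = -8230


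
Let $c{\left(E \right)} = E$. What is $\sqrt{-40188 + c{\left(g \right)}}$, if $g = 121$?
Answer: $i \sqrt{40067} \approx 200.17 i$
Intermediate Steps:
$\sqrt{-40188 + c{\left(g \right)}} = \sqrt{-40188 + 121} = \sqrt{-40067} = i \sqrt{40067}$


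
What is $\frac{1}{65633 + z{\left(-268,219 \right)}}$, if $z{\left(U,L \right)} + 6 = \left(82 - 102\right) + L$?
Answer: $\frac{1}{65826} \approx 1.5192 \cdot 10^{-5}$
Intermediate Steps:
$z{\left(U,L \right)} = -26 + L$ ($z{\left(U,L \right)} = -6 + \left(\left(82 - 102\right) + L\right) = -6 + \left(-20 + L\right) = -26 + L$)
$\frac{1}{65633 + z{\left(-268,219 \right)}} = \frac{1}{65633 + \left(-26 + 219\right)} = \frac{1}{65633 + 193} = \frac{1}{65826}$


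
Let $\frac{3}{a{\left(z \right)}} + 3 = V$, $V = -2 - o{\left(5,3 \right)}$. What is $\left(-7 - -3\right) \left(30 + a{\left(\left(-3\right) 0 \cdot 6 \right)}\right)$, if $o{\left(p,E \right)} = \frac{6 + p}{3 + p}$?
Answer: $- \frac{2008}{17} \approx -118.12$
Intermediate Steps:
$o{\left(p,E \right)} = \frac{6 + p}{3 + p}$
$V = - \frac{27}{8}$ ($V = -2 - \frac{6 + 5}{3 + 5} = -2 - \frac{1}{8} \cdot 11 = -2 - \frac{11}{8} = - \frac{27}{8} \approx -3.375$)
$a{\left(z \right)} = - \frac{8}{17}$ ($a{\left(z \right)} = \frac{3}{-3 - \frac{27}{8}} = \frac{3}{- \frac{51}{8}} = 3 \left(- \frac{8}{51}\right) = - \frac{8}{17}$)
$\left(-7 - -3\right) \left(30 + a{\left(\left(-3\right) 0 \cdot 6 \right)}\right) = \left(-7 - -3\right) \left(30 - \frac{8}{17}\right) = \left(-7 + 3\right) \frac{502}{17} = \left(-4\right) \frac{502}{17} = - \frac{2008}{17}$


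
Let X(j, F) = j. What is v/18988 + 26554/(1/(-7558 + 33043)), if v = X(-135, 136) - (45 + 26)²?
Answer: 3212431090136/4747 ≈ 6.7673e+8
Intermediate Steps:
v = -5176 (v = -135 - (45 + 26)² = -135 - 1*71² = -135 - 1*5041 = -135 - 5041 = -5176)
v/18988 + 26554/(1/(-7558 + 33043)) = -5176/18988 + 26554/(1/(-7558 + 33043)) = -5176*1/18988 + 26554/(1/25485) = -1294/4747 + 26554/(1/25485) = -1294/4747 + 26554*25485 = -1294/4747 + 676728690 = 3212431090136/4747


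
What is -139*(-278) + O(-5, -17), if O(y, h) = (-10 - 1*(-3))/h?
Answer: 656921/17 ≈ 38642.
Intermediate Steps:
O(y, h) = -7/h (O(y, h) = (-10 + 3)/h = -7/h)
-139*(-278) + O(-5, -17) = -139*(-278) - 7/(-17) = 38642 - 7*(-1/17) = 38642 + 7/17 = 656921/17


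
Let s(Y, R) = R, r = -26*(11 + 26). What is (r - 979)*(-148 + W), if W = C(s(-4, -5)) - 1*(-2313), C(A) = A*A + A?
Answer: -4241085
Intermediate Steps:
r = -962 (r = -26*37 = -962)
C(A) = A + A**2 (C(A) = A**2 + A = A + A**2)
W = 2333 (W = -5*(1 - 5) - 1*(-2313) = -5*(-4) + 2313 = 20 + 2313 = 2333)
(r - 979)*(-148 + W) = (-962 - 979)*(-148 + 2333) = -1941*2185 = -4241085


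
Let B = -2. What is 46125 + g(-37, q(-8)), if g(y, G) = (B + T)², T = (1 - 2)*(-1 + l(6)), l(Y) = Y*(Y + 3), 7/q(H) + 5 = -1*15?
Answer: 49150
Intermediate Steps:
q(H) = -7/20 (q(H) = 7/(-5 - 1*15) = 7/(-5 - 15) = 7/(-20) = 7*(-1/20) = -7/20)
l(Y) = Y*(3 + Y)
T = -53 (T = (1 - 2)*(-1 + 6*(3 + 6)) = -(-1 + 6*9) = -(-1 + 54) = -1*53 = -53)
g(y, G) = 3025 (g(y, G) = (-2 - 53)² = (-55)² = 3025)
46125 + g(-37, q(-8)) = 46125 + 3025 = 49150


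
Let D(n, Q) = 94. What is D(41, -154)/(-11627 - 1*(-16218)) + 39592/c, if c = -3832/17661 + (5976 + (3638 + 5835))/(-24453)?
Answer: -26166204219629062/560941670945 ≈ -46647.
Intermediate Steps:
c = -122182895/143954811 (c = -3832*1/17661 + (5976 + 9473)*(-1/24453) = -3832/17661 + 15449*(-1/24453) = -3832/17661 - 15449/24453 = -122182895/143954811 ≈ -0.84876)
D(41, -154)/(-11627 - 1*(-16218)) + 39592/c = 94/(-11627 - 1*(-16218)) + 39592/(-122182895/143954811) = 94/(-11627 + 16218) + 39592*(-143954811/122182895) = 94/4591 - 5699458877112/122182895 = -26166204219629062/560941670945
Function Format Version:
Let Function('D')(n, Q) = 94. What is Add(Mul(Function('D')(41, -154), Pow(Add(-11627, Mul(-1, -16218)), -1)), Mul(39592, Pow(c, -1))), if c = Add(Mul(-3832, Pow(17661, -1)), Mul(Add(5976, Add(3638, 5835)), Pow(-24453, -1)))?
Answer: Rational(-26166204219629062, 560941670945) ≈ -46647.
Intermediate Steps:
c = Rational(-122182895, 143954811) (c = Add(Mul(-3832, Rational(1, 17661)), Mul(Add(5976, 9473), Rational(-1, 24453))) = Add(Rational(-3832, 17661), Mul(15449, Rational(-1, 24453))) = Add(Rational(-3832, 17661), Rational(-15449, 24453)) = Rational(-122182895, 143954811) ≈ -0.84876)
Add(Mul(Function('D')(41, -154), Pow(Add(-11627, Mul(-1, -16218)), -1)), Mul(39592, Pow(c, -1))) = Add(Mul(94, Pow(Add(-11627, Mul(-1, -16218)), -1)), Mul(39592, Pow(Rational(-122182895, 143954811), -1))) = Add(Mul(94, Pow(Add(-11627, 16218), -1)), Mul(39592, Rational(-143954811, 122182895))) = Add(Mul(94, Pow(4591, -1)), Rational(-5699458877112, 122182895)) = Add(Mul(94, Rational(1, 4591)), Rational(-5699458877112, 122182895)) = Add(Rational(94, 4591), Rational(-5699458877112, 122182895)) = Rational(-26166204219629062, 560941670945)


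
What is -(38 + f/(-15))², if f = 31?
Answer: -290521/225 ≈ -1291.2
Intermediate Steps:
-(38 + f/(-15))² = -(38 + 31/(-15))² = -(38 + 31*(-1/15))² = -(38 - 31/15)² = -(539/15)² = -1*290521/225 = -290521/225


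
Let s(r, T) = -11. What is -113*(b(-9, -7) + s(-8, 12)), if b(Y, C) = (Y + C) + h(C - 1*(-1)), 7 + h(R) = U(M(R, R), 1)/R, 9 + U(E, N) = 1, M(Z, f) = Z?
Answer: 11074/3 ≈ 3691.3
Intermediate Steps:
U(E, N) = -8 (U(E, N) = -9 + 1 = -8)
h(R) = -7 - 8/R
b(Y, C) = -7 + C + Y - 8/(1 + C) (b(Y, C) = (Y + C) + (-7 - 8/(C - 1*(-1))) = (C + Y) + (-7 - 8/(C + 1)) = (C + Y) + (-7 - 8/(1 + C)) = -7 + C + Y - 8/(1 + C))
-113*(b(-9, -7) + s(-8, 12)) = -113*((-8 + (1 - 7)*(-7 - 7 - 9))/(1 - 7) - 11) = -113*((-8 - 6*(-23))/(-6) - 11) = -113*(-(-8 + 138)/6 - 11) = -113*(-⅙*130 - 11) = -113*(-65/3 - 11) = -113*(-98/3) = 11074/3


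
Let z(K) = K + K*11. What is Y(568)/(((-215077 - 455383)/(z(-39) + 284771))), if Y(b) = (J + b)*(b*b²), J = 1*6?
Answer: -1068022275162368/23945 ≈ -4.4603e+10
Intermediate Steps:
J = 6
z(K) = 12*K (z(K) = K + 11*K = 12*K)
Y(b) = b³*(6 + b) (Y(b) = (6 + b)*(b*b²) = (6 + b)*b³ = b³*(6 + b))
Y(568)/(((-215077 - 455383)/(z(-39) + 284771))) = (568³*(6 + 568))/(((-215077 - 455383)/(12*(-39) + 284771))) = (183250432*574)/((-670460/(-468 + 284771))) = 105185747968/((-670460/284303)) = 105185747968/((-670460*1/284303)) = 105185747968/(-670460/284303) = 105185747968*(-284303/670460) = -1068022275162368/23945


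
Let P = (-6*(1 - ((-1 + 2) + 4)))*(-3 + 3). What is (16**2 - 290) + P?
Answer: -34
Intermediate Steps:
P = 0 (P = -6*(1 - (1 + 4))*0 = -6*(1 - 1*5)*0 = -6*(1 - 5)*0 = -6*(-4)*0 = 24*0 = 0)
(16**2 - 290) + P = (16**2 - 290) + 0 = (256 - 290) + 0 = -34 + 0 = -34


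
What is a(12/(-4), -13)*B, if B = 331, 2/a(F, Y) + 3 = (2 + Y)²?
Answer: 331/59 ≈ 5.6102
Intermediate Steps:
a(F, Y) = 2/(-3 + (2 + Y)²)
a(12/(-4), -13)*B = (2/(-3 + (2 - 13)²))*331 = (2/(-3 + (-11)²))*331 = (2/(-3 + 121))*331 = (2/118)*331 = (2*(1/118))*331 = (1/59)*331 = 331/59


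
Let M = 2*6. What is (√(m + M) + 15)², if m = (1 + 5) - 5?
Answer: (15 + √13)² ≈ 346.17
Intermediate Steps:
m = 1 (m = 6 - 5 = 1)
M = 12
(√(m + M) + 15)² = (√(1 + 12) + 15)² = (√13 + 15)² = (15 + √13)²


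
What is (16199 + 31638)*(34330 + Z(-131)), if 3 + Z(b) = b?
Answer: 1635834052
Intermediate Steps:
Z(b) = -3 + b
(16199 + 31638)*(34330 + Z(-131)) = (16199 + 31638)*(34330 + (-3 - 131)) = 47837*(34330 - 134) = 47837*34196 = 1635834052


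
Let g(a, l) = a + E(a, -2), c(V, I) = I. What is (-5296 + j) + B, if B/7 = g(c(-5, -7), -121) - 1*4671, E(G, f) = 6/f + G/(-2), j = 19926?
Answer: -36225/2 ≈ -18113.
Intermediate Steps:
E(G, f) = 6/f - G/2 (E(G, f) = 6/f + G*(-½) = 6/f - G/2)
g(a, l) = -3 + a/2 (g(a, l) = a + (6/(-2) - a/2) = a + (6*(-½) - a/2) = a + (-3 - a/2) = -3 + a/2)
B = -65485/2 (B = 7*((-3 + (½)*(-7)) - 1*4671) = 7*((-3 - 7/2) - 4671) = 7*(-13/2 - 4671) = 7*(-9355/2) = -65485/2 ≈ -32743.)
(-5296 + j) + B = (-5296 + 19926) - 65485/2 = 14630 - 65485/2 = -36225/2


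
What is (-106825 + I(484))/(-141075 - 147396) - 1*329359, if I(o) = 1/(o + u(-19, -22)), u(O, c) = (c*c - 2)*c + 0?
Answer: -961505382231679/2919326520 ≈ -3.2936e+5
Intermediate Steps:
u(O, c) = c*(-2 + c²) (u(O, c) = (c² - 2)*c + 0 = (-2 + c²)*c + 0 = c*(-2 + c²) + 0 = c*(-2 + c²))
I(o) = 1/(-10604 + o) (I(o) = 1/(o - 22*(-2 + (-22)²)) = 1/(o - 22*(-2 + 484)) = 1/(o - 22*482) = 1/(o - 10604) = 1/(-10604 + o))
(-106825 + I(484))/(-141075 - 147396) - 1*329359 = (-106825 + 1/(-10604 + 484))/(-141075 - 147396) - 1*329359 = (-106825 + 1/(-10120))/(-288471) - 329359 = (-106825 - 1/10120)*(-1/288471) - 329359 = -1081069001/10120*(-1/288471) - 329359 = 1081069001/2919326520 - 329359 = -961505382231679/2919326520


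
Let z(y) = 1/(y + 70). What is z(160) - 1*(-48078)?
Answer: 11057941/230 ≈ 48078.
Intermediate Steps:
z(y) = 1/(70 + y)
z(160) - 1*(-48078) = 1/(70 + 160) - 1*(-48078) = 1/230 + 48078 = 11057941/230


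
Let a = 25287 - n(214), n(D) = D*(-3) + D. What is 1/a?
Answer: 1/25715 ≈ 3.8888e-5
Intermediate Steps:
n(D) = -2*D (n(D) = -3*D + D = -2*D)
a = 25715 (a = 25287 - (-2)*214 = 25287 - 1*(-428) = 25287 + 428 = 25715)
1/a = 1/25715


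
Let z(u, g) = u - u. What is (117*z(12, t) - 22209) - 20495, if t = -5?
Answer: -42704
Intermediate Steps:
z(u, g) = 0
(117*z(12, t) - 22209) - 20495 = (117*0 - 22209) - 20495 = (0 - 22209) - 20495 = -22209 - 20495 = -42704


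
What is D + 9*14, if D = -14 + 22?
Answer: 134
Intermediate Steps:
D = 8
D + 9*14 = 8 + 9*14 = 8 + 126 = 134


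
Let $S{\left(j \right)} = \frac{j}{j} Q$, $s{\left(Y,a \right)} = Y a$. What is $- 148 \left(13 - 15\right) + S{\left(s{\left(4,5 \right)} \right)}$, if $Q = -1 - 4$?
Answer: $291$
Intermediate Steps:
$Q = -5$ ($Q = -1 - 4 = -5$)
$S{\left(j \right)} = -5$ ($S{\left(j \right)} = \frac{j}{j} \left(-5\right) = 1 \left(-5\right) = -5$)
$- 148 \left(13 - 15\right) + S{\left(s{\left(4,5 \right)} \right)} = - 148 \left(13 - 15\right) - 5 = \left(-148\right) \left(-2\right) - 5 = 296 - 5 = 291$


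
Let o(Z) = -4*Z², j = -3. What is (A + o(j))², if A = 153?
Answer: 13689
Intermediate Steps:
(A + o(j))² = (153 - 4*(-3)²)² = (153 - 4*9)² = (153 - 36)² = 117² = 13689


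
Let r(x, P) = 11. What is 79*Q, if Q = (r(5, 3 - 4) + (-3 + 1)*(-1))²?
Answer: 13351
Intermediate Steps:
Q = 169 (Q = (11 + (-3 + 1)*(-1))² = (11 - 2*(-1))² = (11 + 2)² = 13² = 169)
79*Q = 79*169 = 13351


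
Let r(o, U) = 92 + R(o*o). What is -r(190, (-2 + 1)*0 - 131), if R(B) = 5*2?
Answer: -102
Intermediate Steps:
R(B) = 10
r(o, U) = 102 (r(o, U) = 92 + 10 = 102)
-r(190, (-2 + 1)*0 - 131) = -1*102 = -102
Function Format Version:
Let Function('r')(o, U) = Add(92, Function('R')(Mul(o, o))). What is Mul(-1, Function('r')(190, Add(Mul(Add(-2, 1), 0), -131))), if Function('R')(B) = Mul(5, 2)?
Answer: -102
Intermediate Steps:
Function('R')(B) = 10
Function('r')(o, U) = 102 (Function('r')(o, U) = Add(92, 10) = 102)
Mul(-1, Function('r')(190, Add(Mul(Add(-2, 1), 0), -131))) = Mul(-1, 102) = -102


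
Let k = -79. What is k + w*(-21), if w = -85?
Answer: 1706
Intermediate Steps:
k + w*(-21) = -79 - 85*(-21) = -79 + 1785 = 1706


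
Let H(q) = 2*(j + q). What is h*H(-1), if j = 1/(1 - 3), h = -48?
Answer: 144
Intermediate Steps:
j = -½ (j = 1/(-2) = -½ ≈ -0.50000)
H(q) = -1 + 2*q (H(q) = 2*(-½ + q) = -1 + 2*q)
h*H(-1) = -48*(-1 + 2*(-1)) = -48*(-1 - 2) = -48*(-3) = 144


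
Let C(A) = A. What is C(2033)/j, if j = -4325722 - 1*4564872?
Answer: -107/467926 ≈ -0.00022867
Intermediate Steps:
j = -8890594 (j = -4325722 - 4564872 = -8890594)
C(2033)/j = 2033/(-8890594) = 2033*(-1/8890594) = -107/467926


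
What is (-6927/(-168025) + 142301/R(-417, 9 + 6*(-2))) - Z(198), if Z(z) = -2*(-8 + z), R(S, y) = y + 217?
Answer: 37575400903/35957350 ≈ 1045.0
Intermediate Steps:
R(S, y) = 217 + y
Z(z) = 16 - 2*z
(-6927/(-168025) + 142301/R(-417, 9 + 6*(-2))) - Z(198) = (-6927/(-168025) + 142301/(217 + (9 + 6*(-2)))) - (16 - 2*198) = (-6927*(-1/168025) + 142301/(217 + (9 - 12))) - (16 - 396) = (6927/168025 + 142301/(217 - 3)) - 1*(-380) = (6927/168025 + 142301/214) + 380 = 23911607903/35957350 + 380 = 37575400903/35957350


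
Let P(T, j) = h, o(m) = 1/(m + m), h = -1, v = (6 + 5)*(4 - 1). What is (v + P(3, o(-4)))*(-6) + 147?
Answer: -45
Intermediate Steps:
v = 33 (v = 11*3 = 33)
o(m) = 1/(2*m)
P(T, j) = -1
(v + P(3, o(-4)))*(-6) + 147 = (33 - 1)*(-6) + 147 = 32*(-6) + 147 = -192 + 147 = -45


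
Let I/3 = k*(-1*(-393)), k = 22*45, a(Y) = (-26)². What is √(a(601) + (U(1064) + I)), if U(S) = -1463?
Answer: √1166423 ≈ 1080.0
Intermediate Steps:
a(Y) = 676
k = 990
I = 1167210 (I = 3*(990*(-1*(-393))) = 3*(990*393) = 3*389070 = 1167210)
√(a(601) + (U(1064) + I)) = √(676 + (-1463 + 1167210)) = √(676 + 1165747) = √1166423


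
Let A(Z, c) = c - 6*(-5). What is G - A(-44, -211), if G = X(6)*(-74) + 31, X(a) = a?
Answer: -232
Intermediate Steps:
A(Z, c) = 30 + c (A(Z, c) = c + 30 = 30 + c)
G = -413 (G = 6*(-74) + 31 = -444 + 31 = -413)
G - A(-44, -211) = -413 - (30 - 211) = -413 - 1*(-181) = -413 + 181 = -232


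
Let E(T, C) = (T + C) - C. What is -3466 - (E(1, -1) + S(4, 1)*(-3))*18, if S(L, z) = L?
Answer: -3268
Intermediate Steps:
E(T, C) = T (E(T, C) = (C + T) - C = T)
-3466 - (E(1, -1) + S(4, 1)*(-3))*18 = -3466 - (1 + 4*(-3))*18 = -3466 - (1 - 12)*18 = -3466 - (-11)*18 = -3466 - 1*(-198) = -3466 + 198 = -3268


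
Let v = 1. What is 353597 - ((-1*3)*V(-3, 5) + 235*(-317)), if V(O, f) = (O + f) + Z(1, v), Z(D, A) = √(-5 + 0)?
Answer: 428098 + 3*I*√5 ≈ 4.281e+5 + 6.7082*I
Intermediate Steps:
Z(D, A) = I*√5 (Z(D, A) = √(-5) = I*√5)
V(O, f) = O + f + I*√5 (V(O, f) = (O + f) + I*√5 = O + f + I*√5)
353597 - ((-1*3)*V(-3, 5) + 235*(-317)) = 353597 - ((-1*3)*(-3 + 5 + I*√5) + 235*(-317)) = 353597 - (-3*(2 + I*√5) - 74495) = 353597 - ((-6 - 3*I*√5) - 74495) = 353597 - (-74501 - 3*I*√5) = 353597 + (74501 + 3*I*√5) = 428098 + 3*I*√5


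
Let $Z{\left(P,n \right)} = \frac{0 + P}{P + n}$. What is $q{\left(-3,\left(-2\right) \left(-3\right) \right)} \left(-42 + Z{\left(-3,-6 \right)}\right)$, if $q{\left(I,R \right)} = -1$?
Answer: $\frac{125}{3} \approx 41.667$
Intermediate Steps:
$Z{\left(P,n \right)} = \frac{P}{P + n}$
$q{\left(-3,\left(-2\right) \left(-3\right) \right)} \left(-42 + Z{\left(-3,-6 \right)}\right) = - (-42 - \frac{3}{-3 - 6}) = - (-42 - \frac{3}{-9}) = - (-42 - - \frac{1}{3}) = - (-42 + \frac{1}{3}) = \left(-1\right) \left(- \frac{125}{3}\right) = \frac{125}{3}$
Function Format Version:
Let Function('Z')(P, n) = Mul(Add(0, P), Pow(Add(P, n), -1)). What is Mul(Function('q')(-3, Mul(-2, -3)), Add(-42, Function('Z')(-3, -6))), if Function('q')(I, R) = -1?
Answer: Rational(125, 3) ≈ 41.667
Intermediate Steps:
Function('Z')(P, n) = Mul(P, Pow(Add(P, n), -1))
Mul(Function('q')(-3, Mul(-2, -3)), Add(-42, Function('Z')(-3, -6))) = Mul(-1, Add(-42, Mul(-3, Pow(Add(-3, -6), -1)))) = Mul(-1, Add(-42, Mul(-3, Pow(-9, -1)))) = Mul(-1, Add(-42, Mul(-3, Rational(-1, 9)))) = Mul(-1, Add(-42, Rational(1, 3))) = Mul(-1, Rational(-125, 3)) = Rational(125, 3)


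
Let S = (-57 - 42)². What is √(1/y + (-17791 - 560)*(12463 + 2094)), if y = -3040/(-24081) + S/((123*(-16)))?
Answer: I*√1570643258575397360851515/76678387 ≈ 16344.0*I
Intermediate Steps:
S = 9801 (S = (-99)² = 9801)
y = -76678387/15797136 (y = -3040/(-24081) + 9801/((123*(-16))) = -3040*(-1/24081) + 9801/(-1968) = 3040/24081 + 9801*(-1/1968) = 3040/24081 - 3267/656 = -76678387/15797136 ≈ -4.8539)
√(1/y + (-17791 - 560)*(12463 + 2094)) = √(1/(-76678387/15797136) + (-17791 - 560)*(12463 + 2094)) = √(-15797136/76678387 - 18351*14557) = √(-15797136/76678387 - 267135507) = √(-20483519802984345/76678387) = I*√1570643258575397360851515/76678387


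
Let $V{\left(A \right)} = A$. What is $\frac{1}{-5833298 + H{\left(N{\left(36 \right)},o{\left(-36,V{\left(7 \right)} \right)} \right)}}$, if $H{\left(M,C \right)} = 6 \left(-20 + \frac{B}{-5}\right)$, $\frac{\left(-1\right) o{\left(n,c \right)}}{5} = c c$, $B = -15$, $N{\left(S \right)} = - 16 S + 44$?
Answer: $- \frac{1}{5833400} \approx -1.7143 \cdot 10^{-7}$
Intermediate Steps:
$N{\left(S \right)} = 44 - 16 S$
$o{\left(n,c \right)} = - 5 c^{2}$ ($o{\left(n,c \right)} = - 5 c c = - 5 c^{2}$)
$H{\left(M,C \right)} = -102$ ($H{\left(M,C \right)} = 6 \left(-20 - \frac{15}{-5}\right) = 6 \left(-20 - -3\right) = 6 \left(-20 + 3\right) = 6 \left(-17\right) = -102$)
$\frac{1}{-5833298 + H{\left(N{\left(36 \right)},o{\left(-36,V{\left(7 \right)} \right)} \right)}} = \frac{1}{-5833298 - 102} = \frac{1}{-5833400} = - \frac{1}{5833400}$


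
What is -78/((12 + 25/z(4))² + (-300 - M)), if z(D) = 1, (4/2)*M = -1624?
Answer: -26/627 ≈ -0.041467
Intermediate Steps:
M = -812 (M = (½)*(-1624) = -812)
-78/((12 + 25/z(4))² + (-300 - M)) = -78/((12 + 25/1)² + (-300 - 1*(-812))) = -78/((12 + 25*1)² + (-300 + 812)) = -78/((12 + 25)² + 512) = -78/(37² + 512) = -78/(1369 + 512) = -78/1881 = (1/1881)*(-78) = -26/627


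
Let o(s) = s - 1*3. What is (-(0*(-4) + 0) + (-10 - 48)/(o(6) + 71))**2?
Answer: 841/1369 ≈ 0.61432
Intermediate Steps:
o(s) = -3 + s (o(s) = s - 3 = -3 + s)
(-(0*(-4) + 0) + (-10 - 48)/(o(6) + 71))**2 = (-(0*(-4) + 0) + (-10 - 48)/((-3 + 6) + 71))**2 = (-(0 + 0) - 58/(3 + 71))**2 = (-1*0 - 58/74)**2 = (0 - 58*1/74)**2 = (0 - 29/37)**2 = (-29/37)**2 = 841/1369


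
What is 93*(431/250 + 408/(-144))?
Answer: -12896/125 ≈ -103.17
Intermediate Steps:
93*(431/250 + 408/(-144)) = 93*(431*(1/250) + 408*(-1/144)) = 93*(431/250 - 17/6) = 93*(-416/375) = -12896/125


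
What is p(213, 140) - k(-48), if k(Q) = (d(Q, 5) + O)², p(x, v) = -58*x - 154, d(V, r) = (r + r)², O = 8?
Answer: -24172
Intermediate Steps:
d(V, r) = 4*r² (d(V, r) = (2*r)² = 4*r²)
p(x, v) = -154 - 58*x
k(Q) = 11664 (k(Q) = (4*5² + 8)² = (4*25 + 8)² = (100 + 8)² = 108² = 11664)
p(213, 140) - k(-48) = (-154 - 58*213) - 1*11664 = (-154 - 12354) - 11664 = -12508 - 11664 = -24172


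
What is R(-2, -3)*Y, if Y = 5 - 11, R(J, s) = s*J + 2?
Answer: -48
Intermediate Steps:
R(J, s) = 2 + J*s (R(J, s) = J*s + 2 = 2 + J*s)
Y = -6
R(-2, -3)*Y = (2 - 2*(-3))*(-6) = (2 + 6)*(-6) = 8*(-6) = -48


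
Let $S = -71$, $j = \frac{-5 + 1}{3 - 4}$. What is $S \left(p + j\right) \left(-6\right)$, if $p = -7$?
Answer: $-1278$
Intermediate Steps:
$j = 4$ ($j = - \frac{4}{-1} = \left(-4\right) \left(-1\right) = 4$)
$S \left(p + j\right) \left(-6\right) = - 71 \left(-7 + 4\right) \left(-6\right) = - 71 \left(\left(-3\right) \left(-6\right)\right) = \left(-71\right) 18 = -1278$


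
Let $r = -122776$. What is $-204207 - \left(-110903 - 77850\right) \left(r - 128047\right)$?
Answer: $-47343797926$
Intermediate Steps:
$-204207 - \left(-110903 - 77850\right) \left(r - 128047\right) = -204207 - \left(-110903 - 77850\right) \left(-122776 - 128047\right) = -204207 - \left(-188753\right) \left(-250823\right) = -204207 - 47343593719 = -47343797926$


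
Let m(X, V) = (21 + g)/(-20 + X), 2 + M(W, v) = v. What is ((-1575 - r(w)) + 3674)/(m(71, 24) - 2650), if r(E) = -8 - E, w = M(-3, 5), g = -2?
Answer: -107610/135131 ≈ -0.79634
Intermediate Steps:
M(W, v) = -2 + v
w = 3 (w = -2 + 5 = 3)
m(X, V) = 19/(-20 + X) (m(X, V) = (21 - 2)/(-20 + X) = 19/(-20 + X))
((-1575 - r(w)) + 3674)/(m(71, 24) - 2650) = ((-1575 - (-8 - 1*3)) + 3674)/(19/(-20 + 71) - 2650) = ((-1575 - (-8 - 3)) + 3674)/(19/51 - 2650) = ((-1575 - 1*(-11)) + 3674)/(19*(1/51) - 2650) = ((-1575 + 11) + 3674)/(19/51 - 2650) = (-1564 + 3674)/(-135131/51) = 2110*(-51/135131) = -107610/135131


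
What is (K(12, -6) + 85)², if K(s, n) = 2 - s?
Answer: 5625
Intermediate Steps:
(K(12, -6) + 85)² = ((2 - 1*12) + 85)² = ((2 - 12) + 85)² = (-10 + 85)² = 75² = 5625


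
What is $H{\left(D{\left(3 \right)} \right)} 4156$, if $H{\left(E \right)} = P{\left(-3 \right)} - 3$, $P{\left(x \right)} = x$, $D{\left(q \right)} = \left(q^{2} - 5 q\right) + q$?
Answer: $-24936$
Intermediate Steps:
$D{\left(q \right)} = q^{2} - 4 q$
$H{\left(E \right)} = -6$ ($H{\left(E \right)} = -3 - 3 = -6$)
$H{\left(D{\left(3 \right)} \right)} 4156 = \left(-6\right) 4156 = -24936$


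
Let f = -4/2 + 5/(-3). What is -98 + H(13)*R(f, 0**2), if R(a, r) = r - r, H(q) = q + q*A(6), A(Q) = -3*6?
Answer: -98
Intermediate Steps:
A(Q) = -18
H(q) = -17*q (H(q) = q + q*(-18) = q - 18*q = -17*q)
f = -11/3 (f = -4*1/2 + 5*(-1/3) = -2 - 5/3 = -11/3 ≈ -3.6667)
R(a, r) = 0
-98 + H(13)*R(f, 0**2) = -98 - 17*13*0 = -98 - 221*0 = -98 + 0 = -98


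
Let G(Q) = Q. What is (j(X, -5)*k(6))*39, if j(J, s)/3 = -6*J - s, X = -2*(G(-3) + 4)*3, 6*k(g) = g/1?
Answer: 4797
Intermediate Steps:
k(g) = g/6 (k(g) = (g/1)/6 = (g*1)/6 = g/6)
X = -6 (X = -2*(-3 + 4)*3 = -2*3 = -6)
j(J, s) = -18*J - 3*s (j(J, s) = 3*(-6*J - s) = 3*(-s - 6*J) = -18*J - 3*s)
(j(X, -5)*k(6))*39 = ((-18*(-6) - 3*(-5))*((⅙)*6))*39 = ((108 + 15)*1)*39 = (123*1)*39 = 123*39 = 4797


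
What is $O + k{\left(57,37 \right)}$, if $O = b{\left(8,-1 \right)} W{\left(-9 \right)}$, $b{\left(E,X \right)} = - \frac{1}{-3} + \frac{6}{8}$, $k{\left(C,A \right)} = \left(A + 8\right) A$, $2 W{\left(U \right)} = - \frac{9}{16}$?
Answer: $\frac{213081}{128} \approx 1664.7$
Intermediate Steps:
$W{\left(U \right)} = - \frac{9}{32}$ ($W{\left(U \right)} = \frac{\left(-9\right) \frac{1}{16}}{2} = \frac{1}{2} \left(- \frac{9}{16}\right) = - \frac{9}{32}$)
$k{\left(C,A \right)} = A \left(8 + A\right)$ ($k{\left(C,A \right)} = \left(8 + A\right) A = A \left(8 + A\right)$)
$b{\left(E,X \right)} = \frac{13}{12}$ ($b{\left(E,X \right)} = \left(-1\right) \left(- \frac{1}{3}\right) + 6 \cdot \frac{1}{8} = \frac{1}{3} + \frac{3}{4} = \frac{13}{12}$)
$O = - \frac{39}{128}$ ($O = \frac{13}{12} \left(- \frac{9}{32}\right) = - \frac{39}{128} \approx -0.30469$)
$O + k{\left(57,37 \right)} = - \frac{39}{128} + 37 \left(8 + 37\right) = - \frac{39}{128} + 37 \cdot 45 = - \frac{39}{128} + 1665 = \frac{213081}{128}$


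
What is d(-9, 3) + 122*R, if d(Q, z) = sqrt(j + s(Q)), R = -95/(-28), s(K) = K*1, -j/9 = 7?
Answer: 5795/14 + 6*I*sqrt(2) ≈ 413.93 + 8.4853*I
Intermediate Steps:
j = -63 (j = -9*7 = -63)
s(K) = K
R = 95/28 (R = -95*(-1/28) = 95/28 ≈ 3.3929)
d(Q, z) = sqrt(-63 + Q)
d(-9, 3) + 122*R = sqrt(-63 - 9) + 122*(95/28) = sqrt(-72) + 5795/14 = 6*I*sqrt(2) + 5795/14 = 5795/14 + 6*I*sqrt(2)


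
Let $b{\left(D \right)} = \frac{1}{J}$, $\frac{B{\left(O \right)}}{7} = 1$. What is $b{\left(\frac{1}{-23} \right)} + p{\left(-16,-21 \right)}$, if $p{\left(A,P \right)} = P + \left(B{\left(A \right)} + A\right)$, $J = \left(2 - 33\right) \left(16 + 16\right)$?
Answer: $- \frac{29761}{992} \approx -30.001$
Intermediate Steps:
$B{\left(O \right)} = 7$ ($B{\left(O \right)} = 7 \cdot 1 = 7$)
$J = -992$ ($J = \left(-31\right) 32 = -992$)
$p{\left(A,P \right)} = 7 + A + P$ ($p{\left(A,P \right)} = P + \left(7 + A\right) = 7 + A + P$)
$b{\left(D \right)} = - \frac{1}{992}$ ($b{\left(D \right)} = \frac{1}{-992} = - \frac{1}{992}$)
$b{\left(\frac{1}{-23} \right)} + p{\left(-16,-21 \right)} = - \frac{1}{992} - 30 = - \frac{29761}{992}$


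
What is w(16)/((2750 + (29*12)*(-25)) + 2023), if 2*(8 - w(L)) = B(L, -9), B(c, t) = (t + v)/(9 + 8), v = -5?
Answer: -13/6069 ≈ -0.0021420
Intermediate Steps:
B(c, t) = -5/17 + t/17 (B(c, t) = (t - 5)/(9 + 8) = (-5 + t)/17 = (-5 + t)*(1/17) = -5/17 + t/17)
w(L) = 143/17 (w(L) = 8 - (-5/17 + (1/17)*(-9))/2 = 8 - (-5/17 - 9/17)/2 = 8 - ½*(-14/17) = 8 + 7/17 = 143/17)
w(16)/((2750 + (29*12)*(-25)) + 2023) = 143/(17*((2750 + (29*12)*(-25)) + 2023)) = 143/(17*((2750 + 348*(-25)) + 2023)) = 143/(17*((2750 - 8700) + 2023)) = 143/(17*(-5950 + 2023)) = (143/17)/(-3927) = (143/17)*(-1/3927) = -13/6069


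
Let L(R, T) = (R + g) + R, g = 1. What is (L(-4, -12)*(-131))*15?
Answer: 13755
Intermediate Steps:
L(R, T) = 1 + 2*R (L(R, T) = (R + 1) + R = (1 + R) + R = 1 + 2*R)
(L(-4, -12)*(-131))*15 = ((1 + 2*(-4))*(-131))*15 = ((1 - 8)*(-131))*15 = -7*(-131)*15 = 917*15 = 13755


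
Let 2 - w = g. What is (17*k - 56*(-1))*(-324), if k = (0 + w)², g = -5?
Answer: -288036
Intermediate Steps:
w = 7 (w = 2 - 1*(-5) = 2 + 5 = 7)
k = 49 (k = (0 + 7)² = 7² = 49)
(17*k - 56*(-1))*(-324) = (17*49 - 56*(-1))*(-324) = (833 + 56)*(-324) = 889*(-324) = -288036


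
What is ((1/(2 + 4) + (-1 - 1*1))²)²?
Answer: 14641/1296 ≈ 11.297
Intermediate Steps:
((1/(2 + 4) + (-1 - 1*1))²)² = ((1/6 + (-1 - 1))²)² = ((⅙ - 2)²)² = ((-11/6)²)² = (121/36)² = 14641/1296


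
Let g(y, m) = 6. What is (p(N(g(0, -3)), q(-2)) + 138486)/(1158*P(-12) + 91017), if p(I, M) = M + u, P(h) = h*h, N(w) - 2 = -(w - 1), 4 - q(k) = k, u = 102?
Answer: 46198/85923 ≈ 0.53767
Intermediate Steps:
q(k) = 4 - k
N(w) = 3 - w (N(w) = 2 - (w - 1) = 2 - (-1 + w) = 2 + (1 - w) = 3 - w)
P(h) = h²
p(I, M) = 102 + M (p(I, M) = M + 102 = 102 + M)
(p(N(g(0, -3)), q(-2)) + 138486)/(1158*P(-12) + 91017) = ((102 + (4 - 1*(-2))) + 138486)/(1158*(-12)² + 91017) = ((102 + (4 + 2)) + 138486)/(1158*144 + 91017) = ((102 + 6) + 138486)/(166752 + 91017) = (108 + 138486)/257769 = 138594*(1/257769) = 46198/85923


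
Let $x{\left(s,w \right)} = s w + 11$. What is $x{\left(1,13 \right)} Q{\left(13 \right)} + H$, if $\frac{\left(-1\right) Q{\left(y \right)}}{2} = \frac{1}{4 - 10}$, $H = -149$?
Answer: $-141$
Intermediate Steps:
$x{\left(s,w \right)} = 11 + s w$
$Q{\left(y \right)} = \frac{1}{3}$ ($Q{\left(y \right)} = - \frac{2}{4 - 10} = - \frac{2}{-6} = \left(-2\right) \left(- \frac{1}{6}\right) = \frac{1}{3}$)
$x{\left(1,13 \right)} Q{\left(13 \right)} + H = \left(11 + 1 \cdot 13\right) \frac{1}{3} - 149 = \left(11 + 13\right) \frac{1}{3} - 149 = 24 \cdot \frac{1}{3} - 149 = 8 - 149 = -141$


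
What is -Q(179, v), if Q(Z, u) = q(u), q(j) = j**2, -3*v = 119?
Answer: -14161/9 ≈ -1573.4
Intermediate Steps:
v = -119/3 (v = -1/3*119 = -119/3 ≈ -39.667)
Q(Z, u) = u**2
-Q(179, v) = -(-119/3)**2 = -1*14161/9 = -14161/9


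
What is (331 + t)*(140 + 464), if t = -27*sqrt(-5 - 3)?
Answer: 199924 - 32616*I*sqrt(2) ≈ 1.9992e+5 - 46126.0*I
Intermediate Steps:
t = -54*I*sqrt(2) ≈ -76.368*I
(331 + t)*(140 + 464) = (331 - 54*I*sqrt(2))*(140 + 464) = (331 - 54*I*sqrt(2))*604 = 199924 - 32616*I*sqrt(2)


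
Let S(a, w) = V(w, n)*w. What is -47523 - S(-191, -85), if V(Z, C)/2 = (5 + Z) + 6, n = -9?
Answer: -60103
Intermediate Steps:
V(Z, C) = 22 + 2*Z (V(Z, C) = 2*((5 + Z) + 6) = 2*(11 + Z) = 22 + 2*Z)
S(a, w) = w*(22 + 2*w) (S(a, w) = (22 + 2*w)*w = w*(22 + 2*w))
-47523 - S(-191, -85) = -47523 - 2*(-85)*(11 - 85) = -47523 - 2*(-85)*(-74) = -47523 - 1*12580 = -47523 - 12580 = -60103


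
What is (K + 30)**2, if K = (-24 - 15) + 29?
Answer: 400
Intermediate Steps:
K = -10 (K = -39 + 29 = -10)
(K + 30)**2 = (-10 + 30)**2 = 20**2 = 400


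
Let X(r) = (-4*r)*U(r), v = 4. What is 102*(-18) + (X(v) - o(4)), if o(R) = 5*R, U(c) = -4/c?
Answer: -1840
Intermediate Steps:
X(r) = 16 (X(r) = (-4*r)*(-4/r) = 16)
102*(-18) + (X(v) - o(4)) = 102*(-18) + (16 - 5*4) = -1836 + (16 - 1*20) = -1836 + (16 - 20) = -1836 - 4 = -1840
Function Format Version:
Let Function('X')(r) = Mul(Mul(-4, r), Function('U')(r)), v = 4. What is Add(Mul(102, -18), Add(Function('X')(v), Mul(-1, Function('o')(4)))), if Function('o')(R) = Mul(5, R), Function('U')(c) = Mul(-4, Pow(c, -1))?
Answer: -1840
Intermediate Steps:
Function('X')(r) = 16 (Function('X')(r) = Mul(Mul(-4, r), Mul(-4, Pow(r, -1))) = 16)
Add(Mul(102, -18), Add(Function('X')(v), Mul(-1, Function('o')(4)))) = Add(Mul(102, -18), Add(16, Mul(-1, Mul(5, 4)))) = Add(-1836, Add(16, Mul(-1, 20))) = Add(-1836, Add(16, -20)) = Add(-1836, -4) = -1840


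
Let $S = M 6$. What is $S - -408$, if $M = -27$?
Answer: $246$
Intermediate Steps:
$S = -162$ ($S = \left(-27\right) 6 = -162$)
$S - -408 = -162 - -408 = -162 + 408 = 246$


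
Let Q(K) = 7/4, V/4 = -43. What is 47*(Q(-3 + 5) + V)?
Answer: -32007/4 ≈ -8001.8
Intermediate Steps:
V = -172 (V = 4*(-43) = -172)
Q(K) = 7/4 (Q(K) = 7*(¼) = 7/4)
47*(Q(-3 + 5) + V) = 47*(7/4 - 172) = 47*(-681/4) = -32007/4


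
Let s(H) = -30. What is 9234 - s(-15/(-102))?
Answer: 9264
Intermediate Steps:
9234 - s(-15/(-102)) = 9234 - 1*(-30) = 9234 + 30 = 9264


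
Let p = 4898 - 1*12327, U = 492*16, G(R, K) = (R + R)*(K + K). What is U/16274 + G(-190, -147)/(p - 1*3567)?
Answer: -216446346/22368613 ≈ -9.6763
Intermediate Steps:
G(R, K) = 4*K*R (G(R, K) = (2*R)*(2*K) = 4*K*R)
U = 7872
p = -7429 (p = 4898 - 12327 = -7429)
U/16274 + G(-190, -147)/(p - 1*3567) = 7872/16274 + (4*(-147)*(-190))/(-7429 - 1*3567) = 7872*(1/16274) + 111720/(-7429 - 3567) = 3936/8137 + 111720/(-10996) = 3936/8137 + 111720*(-1/10996) = 3936/8137 - 27930/2749 = -216446346/22368613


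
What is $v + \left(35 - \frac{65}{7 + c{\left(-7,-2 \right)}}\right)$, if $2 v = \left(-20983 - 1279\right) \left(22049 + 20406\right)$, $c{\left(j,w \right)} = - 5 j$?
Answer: $- \frac{19847796005}{42} \approx -4.7257 \cdot 10^{8}$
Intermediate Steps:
$v = -472566605$ ($v = \frac{\left(-20983 - 1279\right) \left(22049 + 20406\right)}{2} = \frac{\left(-22262\right) 42455}{2} = \frac{1}{2} \left(-945133210\right) = -472566605$)
$v + \left(35 - \frac{65}{7 + c{\left(-7,-2 \right)}}\right) = -472566605 + \left(35 - \frac{65}{7 - -35}\right) = -472566605 + \left(35 - \frac{65}{7 + 35}\right) = -472566605 + \left(35 - \frac{65}{42}\right) = -472566605 + \frac{1405}{42} = - \frac{19847796005}{42}$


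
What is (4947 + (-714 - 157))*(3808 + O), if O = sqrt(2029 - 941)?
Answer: 15521408 + 32608*sqrt(17) ≈ 1.5656e+7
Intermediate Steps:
O = 8*sqrt(17) (O = sqrt(1088) = 8*sqrt(17) ≈ 32.985)
(4947 + (-714 - 157))*(3808 + O) = (4947 + (-714 - 157))*(3808 + 8*sqrt(17)) = (4947 - 871)*(3808 + 8*sqrt(17)) = 4076*(3808 + 8*sqrt(17)) = 15521408 + 32608*sqrt(17)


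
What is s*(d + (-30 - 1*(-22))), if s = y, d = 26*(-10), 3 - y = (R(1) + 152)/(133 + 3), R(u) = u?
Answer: -1005/2 ≈ -502.50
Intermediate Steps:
y = 15/8 (y = 3 - (1 + 152)/(133 + 3) = 3 - 153/136 = 3 - 1*9/8 = 3 - 9/8 = 15/8 ≈ 1.8750)
d = -260
s = 15/8 ≈ 1.8750
s*(d + (-30 - 1*(-22))) = 15*(-260 + (-30 - 1*(-22)))/8 = 15*(-260 + (-30 + 22))/8 = 15*(-260 - 8)/8 = (15/8)*(-268) = -1005/2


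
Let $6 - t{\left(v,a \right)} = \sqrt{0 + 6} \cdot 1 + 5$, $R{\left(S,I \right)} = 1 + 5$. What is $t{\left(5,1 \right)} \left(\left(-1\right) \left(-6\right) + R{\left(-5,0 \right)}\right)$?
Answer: $12 - 12 \sqrt{6} \approx -17.394$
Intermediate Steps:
$R{\left(S,I \right)} = 6$
$t{\left(v,a \right)} = 1 - \sqrt{6}$ ($t{\left(v,a \right)} = 6 - \left(\sqrt{0 + 6} \cdot 1 + 5\right) = 6 - \left(\sqrt{6} \cdot 1 + 5\right) = 6 - \left(\sqrt{6} + 5\right) = 6 - \left(5 + \sqrt{6}\right) = 1 - \sqrt{6}$)
$t{\left(5,1 \right)} \left(\left(-1\right) \left(-6\right) + R{\left(-5,0 \right)}\right) = \left(1 - \sqrt{6}\right) \left(\left(-1\right) \left(-6\right) + 6\right) = \left(1 - \sqrt{6}\right) \left(6 + 6\right) = \left(1 - \sqrt{6}\right) 12 = 12 - 12 \sqrt{6}$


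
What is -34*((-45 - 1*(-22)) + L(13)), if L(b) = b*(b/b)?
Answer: 340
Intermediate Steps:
L(b) = b (L(b) = b*1 = b)
-34*((-45 - 1*(-22)) + L(13)) = -34*((-45 - 1*(-22)) + 13) = -34*((-45 + 22) + 13) = -34*(-23 + 13) = -34*(-10) = 340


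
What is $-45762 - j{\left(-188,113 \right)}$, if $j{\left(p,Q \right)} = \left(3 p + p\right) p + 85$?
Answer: $-187223$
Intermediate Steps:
$j{\left(p,Q \right)} = 85 + 4 p^{2}$ ($j{\left(p,Q \right)} = 4 p p + 85 = 4 p^{2} + 85 = 85 + 4 p^{2}$)
$-45762 - j{\left(-188,113 \right)} = -45762 - \left(85 + 4 \left(-188\right)^{2}\right) = -45762 - \left(85 + 4 \cdot 35344\right) = -45762 - \left(85 + 141376\right) = -45762 - 141461 = -187223$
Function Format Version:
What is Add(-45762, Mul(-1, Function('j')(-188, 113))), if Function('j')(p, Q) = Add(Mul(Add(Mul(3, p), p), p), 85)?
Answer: -187223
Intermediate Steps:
Function('j')(p, Q) = Add(85, Mul(4, Pow(p, 2))) (Function('j')(p, Q) = Add(Mul(Mul(4, p), p), 85) = Add(Mul(4, Pow(p, 2)), 85) = Add(85, Mul(4, Pow(p, 2))))
Add(-45762, Mul(-1, Function('j')(-188, 113))) = Add(-45762, Mul(-1, Add(85, Mul(4, Pow(-188, 2))))) = Add(-45762, Mul(-1, Add(85, Mul(4, 35344)))) = Add(-45762, Mul(-1, Add(85, 141376))) = Add(-45762, Mul(-1, 141461)) = Add(-45762, -141461) = -187223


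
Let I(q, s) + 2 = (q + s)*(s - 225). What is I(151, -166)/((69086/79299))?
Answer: 464930037/69086 ≈ 6729.7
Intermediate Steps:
I(q, s) = -2 + (-225 + s)*(q + s) (I(q, s) = -2 + (q + s)*(s - 225) = -2 + (q + s)*(-225 + s) = -2 + (-225 + s)*(q + s))
I(151, -166)/((69086/79299)) = (-2 + (-166)**2 - 225*151 - 225*(-166) + 151*(-166))/((69086/79299)) = (-2 + 27556 - 33975 + 37350 - 25066)/((69086*(1/79299))) = 5863/(69086/79299) = 5863*(79299/69086) = 464930037/69086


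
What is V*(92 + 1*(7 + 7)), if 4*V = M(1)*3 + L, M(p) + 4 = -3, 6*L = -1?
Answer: -6731/12 ≈ -560.92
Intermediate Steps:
L = -⅙ (L = (⅙)*(-1) = -⅙ ≈ -0.16667)
M(p) = -7 (M(p) = -4 - 3 = -7)
V = -127/24 (V = (-7*3 - ⅙)/4 = (-21 - ⅙)/4 = (¼)*(-127/6) = -127/24 ≈ -5.2917)
V*(92 + 1*(7 + 7)) = -127*(92 + 1*(7 + 7))/24 = -127*(92 + 1*14)/24 = -127*(92 + 14)/24 = -127/24*106 = -6731/12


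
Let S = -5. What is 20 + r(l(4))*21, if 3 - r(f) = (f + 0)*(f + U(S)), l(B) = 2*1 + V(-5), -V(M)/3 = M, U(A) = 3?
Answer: -7057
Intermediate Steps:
V(M) = -3*M
l(B) = 17 (l(B) = 2*1 - 3*(-5) = 2 + 15 = 17)
r(f) = 3 - f*(3 + f) (r(f) = 3 - (f + 0)*(f + 3) = 3 - f*(3 + f))
20 + r(l(4))*21 = 20 + (3 - 1*17² - 3*17)*21 = 20 + (3 - 1*289 - 51)*21 = 20 + (3 - 289 - 51)*21 = 20 - 337*21 = 20 - 7077 = -7057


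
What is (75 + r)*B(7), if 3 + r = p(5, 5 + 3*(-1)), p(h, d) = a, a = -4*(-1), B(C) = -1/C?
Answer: -76/7 ≈ -10.857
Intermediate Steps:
a = 4
p(h, d) = 4
r = 1 (r = -3 + 4 = 1)
(75 + r)*B(7) = (75 + 1)*(-1/7) = 76*(-1*⅐) = 76*(-⅐) = -76/7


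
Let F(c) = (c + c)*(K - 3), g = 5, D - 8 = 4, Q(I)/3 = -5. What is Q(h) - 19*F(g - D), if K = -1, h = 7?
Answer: -1079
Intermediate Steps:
Q(I) = -15 (Q(I) = 3*(-5) = -15)
D = 12 (D = 8 + 4 = 12)
F(c) = -8*c (F(c) = (c + c)*(-1 - 3) = (2*c)*(-4) = -8*c)
Q(h) - 19*F(g - D) = -15 - (-152)*(5 - 1*12) = -15 - (-152)*(5 - 12) = -15 - (-152)*(-7) = -15 - 19*56 = -15 - 1064 = -1079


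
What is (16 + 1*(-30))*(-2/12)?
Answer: 7/3 ≈ 2.3333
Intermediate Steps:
(16 + 1*(-30))*(-2/12) = (16 - 30)*(-2*1/12) = -14*(-1/6) = 7/3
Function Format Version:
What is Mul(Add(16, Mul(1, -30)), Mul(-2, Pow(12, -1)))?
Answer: Rational(7, 3) ≈ 2.3333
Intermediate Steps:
Mul(Add(16, Mul(1, -30)), Mul(-2, Pow(12, -1))) = Mul(Add(16, -30), Mul(-2, Rational(1, 12))) = Mul(-14, Rational(-1, 6)) = Rational(7, 3)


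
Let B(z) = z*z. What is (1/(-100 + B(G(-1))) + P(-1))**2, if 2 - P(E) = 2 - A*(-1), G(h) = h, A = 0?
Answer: 1/9801 ≈ 0.00010203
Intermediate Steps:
B(z) = z**2
P(E) = 0 (P(E) = 2 - (2 - 0*(-1)) = 2 - (2 - 1*0) = 2 - (2 + 0) = 2 - 1*2 = 2 - 2 = 0)
(1/(-100 + B(G(-1))) + P(-1))**2 = (1/(-100 + (-1)**2) + 0)**2 = (1/(-100 + 1) + 0)**2 = (1/(-99) + 0)**2 = (-1/99 + 0)**2 = (-1/99)**2 = 1/9801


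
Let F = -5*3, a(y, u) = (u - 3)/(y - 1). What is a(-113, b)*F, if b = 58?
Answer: 275/38 ≈ 7.2368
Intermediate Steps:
a(y, u) = (-3 + u)/(-1 + y)
F = -15
a(-113, b)*F = ((-3 + 58)/(-1 - 113))*(-15) = (55/(-114))*(-15) = -1/114*55*(-15) = -55/114*(-15) = 275/38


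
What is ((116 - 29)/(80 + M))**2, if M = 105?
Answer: 7569/34225 ≈ 0.22115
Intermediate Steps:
((116 - 29)/(80 + M))**2 = ((116 - 29)/(80 + 105))**2 = (87/185)**2 = 7569/34225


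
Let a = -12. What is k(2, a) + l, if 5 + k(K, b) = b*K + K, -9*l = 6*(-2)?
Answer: -77/3 ≈ -25.667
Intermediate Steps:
l = 4/3 (l = -2*(-2)/3 = -⅑*(-12) = 4/3 ≈ 1.3333)
k(K, b) = -5 + K + K*b (k(K, b) = -5 + (b*K + K) = -5 + (K*b + K) = -5 + (K + K*b) = -5 + K + K*b)
k(2, a) + l = (-5 + 2 + 2*(-12)) + 4/3 = (-5 + 2 - 24) + 4/3 = -27 + 4/3 = -77/3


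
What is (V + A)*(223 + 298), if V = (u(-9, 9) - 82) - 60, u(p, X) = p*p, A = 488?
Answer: 222467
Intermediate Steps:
u(p, X) = p**2
V = -61 (V = ((-9)**2 - 82) - 60 = (81 - 82) - 60 = -1 - 60 = -61)
(V + A)*(223 + 298) = (-61 + 488)*(223 + 298) = 427*521 = 222467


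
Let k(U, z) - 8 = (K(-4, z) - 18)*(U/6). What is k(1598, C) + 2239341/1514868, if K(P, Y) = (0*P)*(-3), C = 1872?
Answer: -2415972969/504956 ≈ -4784.5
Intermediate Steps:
K(P, Y) = 0 (K(P, Y) = 0*(-3) = 0)
k(U, z) = 8 - 3*U (k(U, z) = 8 + (0 - 18)*(U/6) = 8 - 18*U/6 = 8 - 3*U)
k(1598, C) + 2239341/1514868 = (8 - 3*1598) + 2239341/1514868 = (8 - 4794) + 2239341*(1/1514868) = -4786 + 746447/504956 = -2415972969/504956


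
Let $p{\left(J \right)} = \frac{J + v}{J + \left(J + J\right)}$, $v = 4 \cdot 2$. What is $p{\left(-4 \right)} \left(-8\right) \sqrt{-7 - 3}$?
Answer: $\frac{8 i \sqrt{10}}{3} \approx 8.4327 i$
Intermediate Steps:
$v = 8$
$p{\left(J \right)} = \frac{8 + J}{3 J}$ ($p{\left(J \right)} = \frac{J + 8}{J + \left(J + J\right)} = \frac{8 + J}{J + 2 J} = \frac{8 + J}{3 J}$)
$p{\left(-4 \right)} \left(-8\right) \sqrt{-7 - 3} = \frac{8 - 4}{3 \left(-4\right)} \left(-8\right) \sqrt{-7 - 3} = \frac{1}{3} \left(- \frac{1}{4}\right) 4 \left(-8\right) \sqrt{-10} = \left(- \frac{1}{3}\right) \left(-8\right) i \sqrt{10} = \frac{8 i \sqrt{10}}{3}$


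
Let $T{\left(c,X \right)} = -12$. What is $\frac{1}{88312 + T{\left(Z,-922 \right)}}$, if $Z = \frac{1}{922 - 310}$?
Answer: $\frac{1}{88300} \approx 1.1325 \cdot 10^{-5}$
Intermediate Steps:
$Z = \frac{1}{612} \approx 0.001634$
$\frac{1}{88312 + T{\left(Z,-922 \right)}} = \frac{1}{88312 - 12} = \frac{1}{88300}$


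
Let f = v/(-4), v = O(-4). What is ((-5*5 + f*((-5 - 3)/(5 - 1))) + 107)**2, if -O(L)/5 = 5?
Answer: 19321/4 ≈ 4830.3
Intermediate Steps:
O(L) = -25 (O(L) = -5*5 = -25)
v = -25
f = 25/4 (f = -25/(-4) = -25*(-1/4) = 25/4 ≈ 6.2500)
((-5*5 + f*((-5 - 3)/(5 - 1))) + 107)**2 = ((-5*5 + 25*((-5 - 3)/(5 - 1))/4) + 107)**2 = ((-25 + 25*(-8/4)/4) + 107)**2 = ((-25 + 25*(-8*1/4)/4) + 107)**2 = ((-25 + (25/4)*(-2)) + 107)**2 = ((-25 - 25/2) + 107)**2 = (-75/2 + 107)**2 = (139/2)**2 = 19321/4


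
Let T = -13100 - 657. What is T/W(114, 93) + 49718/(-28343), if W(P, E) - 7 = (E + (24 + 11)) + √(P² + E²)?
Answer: 1165965385/2154068 - 13757*√2405/1140 ≈ -50.517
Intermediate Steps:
T = -13757
W(P, E) = 42 + E + √(E² + P²) (W(P, E) = 7 + ((E + (24 + 11)) + √(P² + E²)) = 7 + ((E + 35) + √(E² + P²)) = 7 + ((35 + E) + √(E² + P²)) = 7 + (35 + E + √(E² + P²)) = 42 + E + √(E² + P²))
T/W(114, 93) + 49718/(-28343) = -13757/(42 + 93 + √(93² + 114²)) + 49718/(-28343) = -13757/(42 + 93 + √(8649 + 12996)) + 49718*(-1/28343) = -13757/(42 + 93 + √21645) - 49718/28343 = -13757/(42 + 93 + 3*√2405) - 49718/28343 = -13757/(135 + 3*√2405) - 49718/28343 = -49718/28343 - 13757/(135 + 3*√2405)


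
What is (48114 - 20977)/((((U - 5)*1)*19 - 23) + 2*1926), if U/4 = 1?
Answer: 27137/3810 ≈ 7.1226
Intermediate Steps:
U = 4 (U = 4*1 = 4)
(48114 - 20977)/((((U - 5)*1)*19 - 23) + 2*1926) = (48114 - 20977)/((((4 - 5)*1)*19 - 23) + 2*1926) = 27137/((-1*1*19 - 23) + 3852) = 27137/((-1*19 - 23) + 3852) = 27137/((-19 - 23) + 3852) = 27137/(-42 + 3852) = 27137/3810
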